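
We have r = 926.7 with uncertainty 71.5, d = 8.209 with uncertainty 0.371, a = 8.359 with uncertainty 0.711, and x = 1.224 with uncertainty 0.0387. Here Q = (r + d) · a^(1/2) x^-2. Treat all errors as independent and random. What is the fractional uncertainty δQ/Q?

Let u = r + d = 934.9. δu = √(δr² + δd²) = √(5110 + 0.138) = 71.5, so δu/u = 0.0765.
Q is then a monomial in u, a, x:
δQ/Q = √((δu/u)² + (½·δa/a)² + (-2·δx/x)²) = √(0.00585 + 0.00181 + 0.00400) = 0.108

0.108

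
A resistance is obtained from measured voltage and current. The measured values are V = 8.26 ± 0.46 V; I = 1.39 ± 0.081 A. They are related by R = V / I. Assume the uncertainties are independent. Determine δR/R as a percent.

8.06%

Products/powers → add relative errors in quadrature, weighted by exponent:
  (1·δV/V)² = (1×0.0557)² = 0.00310;  (-1·δI/I)² = (-1×0.0583)² = 0.00340
δR/R = √(0.00650) = 0.0806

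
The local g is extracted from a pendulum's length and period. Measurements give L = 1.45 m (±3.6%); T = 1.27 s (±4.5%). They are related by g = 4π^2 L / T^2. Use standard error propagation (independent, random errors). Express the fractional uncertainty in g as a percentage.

9.69%

Relative error in a monomial: (δg/g)² = Σ (nᵢ · δxᵢ/xᵢ)².
  (1·δL/L)² = (1×0.0360)² = 0.00130;  (-2·δT/T)² = (-2×0.0450)² = 0.00810
δg/g = √(0.00940) = 0.0969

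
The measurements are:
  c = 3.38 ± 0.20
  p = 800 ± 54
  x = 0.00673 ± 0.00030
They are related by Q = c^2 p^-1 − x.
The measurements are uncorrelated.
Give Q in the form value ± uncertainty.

0.00755 ± 0.00197

Let w = c^2·p^-1 = 0.0143. δw/w = √((2·δc/c)² + (-1·δp/p)²) = √(0.0140 + 0.00456) = 0.136, so δw = 0.00195.
Q = w − x: δQ = √(δw² + δx²) = √(3.79e-06 + 9e-08) = 0.00197
Q = 0.00755.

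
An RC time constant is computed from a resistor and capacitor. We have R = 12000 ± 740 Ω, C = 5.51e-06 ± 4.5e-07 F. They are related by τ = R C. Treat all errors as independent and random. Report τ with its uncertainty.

Each factor contributes (exponent × relative error)² to (δτ/τ)²:
  (1·δR/R)² = (1×0.0617)² = 0.00380;  (1·δC/C)² = (1×0.0817)² = 0.00667
δτ/τ = √(0.0105) = 0.102
τ = 0.0661 s, so δτ = 0.102 × 0.0661 = 0.00677 s.

0.0661 ± 0.00677 s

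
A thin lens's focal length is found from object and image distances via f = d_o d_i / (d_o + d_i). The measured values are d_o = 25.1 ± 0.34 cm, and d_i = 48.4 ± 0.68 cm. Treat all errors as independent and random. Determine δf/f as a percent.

∂f/∂d_o = (d_i/(d_o+d_i))² = 0.434;  ∂f/∂d_i = (d_o/(d_o+d_i))² = 0.117
δf = √((∂f/∂d_o · δd_o)² + (∂f/∂d_i · δd_i)²) = √(0.0217 + 0.00629) = 0.167 cm
f = 16.5 cm, so δf/f = 0.167/16.5 = 0.0101.

1.01%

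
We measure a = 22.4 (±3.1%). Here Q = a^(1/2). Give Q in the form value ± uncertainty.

Q ∝ a^(1/2), so δQ/Q = |½| · δa/a = 0.5 × 0.0310 = 0.0155.
Q = 4.73, so δQ = 0.0155 × 4.73 = 0.0734.

4.73 ± 0.0734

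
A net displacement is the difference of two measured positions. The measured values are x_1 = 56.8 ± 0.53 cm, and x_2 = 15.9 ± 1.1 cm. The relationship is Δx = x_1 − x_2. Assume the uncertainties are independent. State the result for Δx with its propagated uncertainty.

Sums and differences: (δΔx)² = Σ (cᵢ δxᵢ)².
  (δx_1)² = 0.281;  (δx_2)² = 1.21
δΔx = √(1.49) = 1.22 cm
Δx = 40.9 cm.

40.9 ± 1.22 cm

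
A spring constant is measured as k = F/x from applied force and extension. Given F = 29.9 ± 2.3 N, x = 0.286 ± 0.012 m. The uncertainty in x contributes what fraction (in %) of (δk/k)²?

22.9%

(δk/k)² = (1·δF/F)² + (-1·δx/x)²
  F term: (1×0.0769)² = 0.00592
  x term: (-1×0.0420)² = 0.00176
Total = 0.00768. Share from x = 0.00176/0.00768 = 0.229.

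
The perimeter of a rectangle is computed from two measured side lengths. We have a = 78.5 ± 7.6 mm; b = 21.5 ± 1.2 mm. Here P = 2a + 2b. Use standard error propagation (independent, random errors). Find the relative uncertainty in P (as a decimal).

0.0769

Sums and differences: (δP)² = Σ (cᵢ δxᵢ)².
  (2·δa)² = 231;  (2·δb)² = 5.76
δP = √(237) = 15.4 mm
P = 200 mm, so δP/P = 15.4/200 = 0.0769.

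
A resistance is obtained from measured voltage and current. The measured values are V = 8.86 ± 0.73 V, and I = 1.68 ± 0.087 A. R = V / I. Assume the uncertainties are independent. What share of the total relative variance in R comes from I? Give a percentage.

(δR/R)² = (1·δV/V)² + (-1·δI/I)²
  V term: (1×0.0824)² = 0.00679
  I term: (-1×0.0518)² = 0.00268
Total = 0.00947. Share from I = 0.00268/0.00947 = 0.283.

28.3%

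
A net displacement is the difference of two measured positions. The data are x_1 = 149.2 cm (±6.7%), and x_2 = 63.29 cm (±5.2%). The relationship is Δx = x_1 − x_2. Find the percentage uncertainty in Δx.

Each term contributes (cᵢ δxᵢ)² to (δΔx)²:
  (δx_1)² = 99.9;  (δx_2)² = 10.8
δΔx = √(111) = 10.5 cm
Δx = 85.91 cm, so δΔx/Δx = 10.5/85.91 = 0.123.

12.3%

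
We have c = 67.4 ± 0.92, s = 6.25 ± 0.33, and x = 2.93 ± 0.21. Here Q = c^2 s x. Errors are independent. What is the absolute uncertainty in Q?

7750

Relative error in a monomial: (δQ/Q)² = Σ (nᵢ · δxᵢ/xᵢ)².
  (2·δc/c)² = (2×0.0136)² = 0.000745;  (1·δs/s)² = (1×0.0528)² = 0.00279;  (1·δx/x)² = (1×0.0717)² = 0.00514
δQ/Q = √(0.00867) = 0.0931
Q = 83200, so δQ = 0.0931 × 83200 = 7750.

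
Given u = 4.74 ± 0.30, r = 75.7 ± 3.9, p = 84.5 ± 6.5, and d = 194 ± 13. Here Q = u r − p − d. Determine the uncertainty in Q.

Let w = u·r = 359. δw/w = √((1·δu/u)² + (1·δr/r)²) = √(0.00401 + 0.00265) = 0.0816, so δw = 29.3.
Q = w − p − d: δQ = √(δw² + δp² + δd²) = √(857 + 42.2 + 169) = 32.7

32.7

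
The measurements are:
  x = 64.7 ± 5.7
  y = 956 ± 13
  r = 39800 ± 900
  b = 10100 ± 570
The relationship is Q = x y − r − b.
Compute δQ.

5620

Let p = x·y = 61900. δp/p = √((1·δx/x)² + (1·δy/y)²) = √(0.00776 + 0.000185) = 0.0891, so δp = 5510.
Q = p − r − b: δQ = √(δp² + δr² + δb²) = √(3.04e+07 + 8.1e+05 + 3.25e+05) = 5620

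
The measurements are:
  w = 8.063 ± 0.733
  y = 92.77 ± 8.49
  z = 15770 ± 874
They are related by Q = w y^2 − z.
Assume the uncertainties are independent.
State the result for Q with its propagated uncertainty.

Let p = w·y^2 = 69390. δp/p = √((1·δw/w)² + (2·δy/y)²) = √(0.00826 + 0.0335) = 0.204, so δp = 14200.
Q = p − z: δQ = √(δp² + δz²) = √(2.01e+08 + 7.64e+05) = 14200
Q = 53620.

53620 ± 14200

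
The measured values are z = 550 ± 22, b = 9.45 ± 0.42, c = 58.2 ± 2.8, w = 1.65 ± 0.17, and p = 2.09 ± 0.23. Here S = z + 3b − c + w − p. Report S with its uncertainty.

S is a linear combination, so absolute uncertainties add in quadrature:
  (δz)² = 484;  (3·δb)² = 1.59;  (δc)² = 7.84;  (δw)² = 0.0289;  (δp)² = 0.0529
δS = √(494) = 22.2
S = 520.

520 ± 22.2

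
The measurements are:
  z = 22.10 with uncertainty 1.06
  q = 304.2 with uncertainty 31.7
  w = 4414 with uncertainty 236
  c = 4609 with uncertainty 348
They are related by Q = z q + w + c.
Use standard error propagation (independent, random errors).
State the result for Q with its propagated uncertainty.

Let p = z·q = 6723. δp/p = √((1·δz/z)² + (1·δq/q)²) = √(0.00230 + 0.0109) = 0.115, so δp = 771.
Q = p + w + c: δQ = √(δp² + δw² + δc²) = √(5.95e+05 + 55700 + 1.21e+05) = 878
Q = 15750.

15750 ± 878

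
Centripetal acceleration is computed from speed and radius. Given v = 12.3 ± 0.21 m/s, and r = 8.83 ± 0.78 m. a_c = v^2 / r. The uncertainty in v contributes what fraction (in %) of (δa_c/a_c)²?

(δa_c/a_c)² = (2·δv/v)² + (-1·δr/r)²
  v term: (2×0.0171)² = 0.00117
  r term: (-1×0.0883)² = 0.00780
Total = 0.00897. Share from v = 0.00117/0.00897 = 0.130.

13.0%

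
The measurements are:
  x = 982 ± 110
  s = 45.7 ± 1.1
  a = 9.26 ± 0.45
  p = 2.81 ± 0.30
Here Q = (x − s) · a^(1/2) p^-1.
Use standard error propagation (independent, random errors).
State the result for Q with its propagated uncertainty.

Let u = x − s = 936. δu = √(δx² + δs²) = √(12100 + 1.21) = 110, so δu/u = 0.117.
Q is then a monomial in u, a, p:
δQ/Q = √((δu/u)² + (½·δa/a)² + (-1·δp/p)²) = √(0.0138 + 0.000590 + 0.0114) = 0.161
Q = 1010, so δQ = 0.161 × 1010 = 163.

1010 ± 163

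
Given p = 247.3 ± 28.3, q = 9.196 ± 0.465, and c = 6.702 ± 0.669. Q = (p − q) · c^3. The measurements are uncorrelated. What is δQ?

23100

Let u = p − q = 238.1. δu = √(δp² + δq²) = √(801 + 0.216) = 28.3, so δu/u = 0.119.
Q is then a monomial in u, c:
δQ/Q = √((δu/u)² + (3·δc/c)²) = √(0.0141 + 0.0897) = 0.322
Q = 71680, so δQ = 0.322 × 71680 = 23100.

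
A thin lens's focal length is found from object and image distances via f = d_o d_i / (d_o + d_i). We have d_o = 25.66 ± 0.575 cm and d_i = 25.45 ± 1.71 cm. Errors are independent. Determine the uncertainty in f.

0.454 cm

∂f/∂d_o = (d_i/(d_o+d_i))² = 0.248;  ∂f/∂d_i = (d_o/(d_o+d_i))² = 0.252
δf = √((∂f/∂d_o · δd_o)² + (∂f/∂d_i · δd_i)²) = √(0.0203 + 0.186) = 0.454 cm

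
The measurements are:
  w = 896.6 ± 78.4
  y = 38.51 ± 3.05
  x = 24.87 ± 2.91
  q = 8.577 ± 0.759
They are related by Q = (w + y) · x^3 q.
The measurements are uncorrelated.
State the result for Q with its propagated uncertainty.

(1.234 ± 0.458) × 10^8

Let u = w + y = 935.1. δu = √(δw² + δy²) = √(6150 + 9.30) = 78.5, so δu/u = 0.0839.
Q is then a monomial in u, x, q:
δQ/Q = √((δu/u)² + (3·δx/x)² + (1·δq/q)²) = √(0.00704 + 0.123 + 0.00783) = 0.372
Q = 1.234e+08, so δQ = 0.372 × 1.234e+08 = 4.58e+07.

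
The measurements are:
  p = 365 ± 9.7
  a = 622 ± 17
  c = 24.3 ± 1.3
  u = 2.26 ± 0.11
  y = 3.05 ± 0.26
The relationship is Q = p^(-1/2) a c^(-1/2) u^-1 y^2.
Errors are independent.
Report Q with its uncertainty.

27.2 ± 4.94

Each factor contributes (exponent × relative error)² to (δQ/Q)²:
  (−½·δp/p)² = (-0.5×0.0266)² = 0.000177;  (1·δa/a)² = (1×0.0273)² = 0.000747;  (−½·δc/c)² = (-0.5×0.0535)² = 0.000716;  (-1·δu/u)² = (-1×0.0487)² = 0.00237;  (2·δy/y)² = (2×0.0852)² = 0.0291
δQ/Q = √(0.0331) = 0.182
Q = 27.2, so δQ = 0.182 × 27.2 = 4.94.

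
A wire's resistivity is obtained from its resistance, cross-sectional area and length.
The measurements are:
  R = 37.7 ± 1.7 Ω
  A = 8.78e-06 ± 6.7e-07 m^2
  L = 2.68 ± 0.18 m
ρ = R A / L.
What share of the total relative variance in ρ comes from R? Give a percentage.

(δρ/ρ)² = (1·δR/R)² + (1·δA/A)² + (-1·δL/L)²
  R term: (1×0.0451)² = 0.00203
  A term: (1×0.0763)² = 0.00582
  L term: (-1×0.0672)² = 0.00451
Total = 0.0124. Share from R = 0.00203/0.0124 = 0.164.

16.4%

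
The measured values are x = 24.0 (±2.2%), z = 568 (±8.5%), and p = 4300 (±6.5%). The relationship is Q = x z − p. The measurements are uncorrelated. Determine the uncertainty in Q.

1230

Let w = x·z = 13600. δw/w = √((1·δx/x)² + (1·δz/z)²) = √(0.000484 + 0.00723) = 0.0878, so δw = 1200.
Q = w − p: δQ = √(δw² + δp²) = √(1.43e+06 + 78100) = 1230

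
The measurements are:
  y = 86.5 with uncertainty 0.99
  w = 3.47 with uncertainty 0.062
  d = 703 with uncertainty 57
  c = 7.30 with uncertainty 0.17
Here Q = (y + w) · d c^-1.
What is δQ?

Let u = y + w = 90.0. δu = √(δy² + δw²) = √(0.980 + 0.00384) = 0.992, so δu/u = 0.0110.
Q is then a monomial in u, d, c:
δQ/Q = √((δu/u)² + (1·δd/d)² + (-1·δc/c)²) = √(0.000122 + 0.00657 + 0.000542) = 0.0851
Q = 8660, so δQ = 0.0851 × 8660 = 737.

737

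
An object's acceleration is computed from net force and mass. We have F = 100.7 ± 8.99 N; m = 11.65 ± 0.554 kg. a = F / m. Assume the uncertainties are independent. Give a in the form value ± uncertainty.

a is a product of powers, so relative uncertainties combine in quadrature:
  (1·δF/F)² = (1×0.0893)² = 0.00797;  (-1·δm/m)² = (-1×0.0476)² = 0.00226
δa/a = √(0.0102) = 0.101
a = 8.644 m/s^2, so δa = 0.101 × 8.644 = 0.874 m/s^2.

8.644 ± 0.874 m/s^2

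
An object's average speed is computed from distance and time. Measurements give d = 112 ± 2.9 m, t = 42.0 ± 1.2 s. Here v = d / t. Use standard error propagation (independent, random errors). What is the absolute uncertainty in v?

0.103 m/s

For a monomial v ∝ d, t^-1, fractional errors add in quadrature:
  (1·δd/d)² = (1×0.0259)² = 0.000670;  (-1·δt/t)² = (-1×0.0286)² = 0.000816
δv/v = √(0.00149) = 0.0386
v = 2.67 m/s, so δv = 0.0386 × 2.67 = 0.103 m/s.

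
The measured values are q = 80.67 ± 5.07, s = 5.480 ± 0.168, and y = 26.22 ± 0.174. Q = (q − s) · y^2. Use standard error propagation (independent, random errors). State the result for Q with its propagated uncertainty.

Let u = q − s = 75.19. δu = √(δq² + δs²) = √(25.7 + 0.0282) = 5.07, so δu/u = 0.0675.
Q is then a monomial in u, y:
δQ/Q = √((δu/u)² + (2·δy/y)²) = √(0.00455 + 0.000176) = 0.0688
Q = 51690, so δQ = 0.0688 × 51690 = 3550.

51690 ± 3550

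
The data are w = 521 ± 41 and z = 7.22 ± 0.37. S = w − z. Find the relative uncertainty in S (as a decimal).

0.0798

For a sum/difference, combine absolute errors in quadrature:
  (δw)² = 1680;  (δz)² = 0.137
δS = √(1680) = 41.0
S = 514, so δS/S = 41.0/514 = 0.0798.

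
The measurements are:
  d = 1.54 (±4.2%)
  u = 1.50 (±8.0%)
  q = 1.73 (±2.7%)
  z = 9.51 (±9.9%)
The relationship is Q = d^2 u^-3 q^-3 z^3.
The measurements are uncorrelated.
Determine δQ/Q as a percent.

39.9%

Since Q is a product/quotient, work with relative uncertainties:
  (2·δd/d)² = (2×0.0420)² = 0.00706;  (-3·δu/u)² = (-3×0.0800)² = 0.0576;  (-3·δq/q)² = (-3×0.0270)² = 0.00656;  (3·δz/z)² = (3×0.0990)² = 0.0882
δQ/Q = √(0.159) = 0.399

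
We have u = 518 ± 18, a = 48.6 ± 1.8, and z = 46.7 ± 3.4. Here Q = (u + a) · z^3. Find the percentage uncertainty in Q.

22.1%

Let w = u + a = 567. δw = √(δu² + δa²) = √(324 + 3.24) = 18.1, so δw/w = 0.0319.
Q is then a monomial in w, z:
δQ/Q = √((δw/w)² + (3·δz/z)²) = √(0.00102 + 0.0477) = 0.221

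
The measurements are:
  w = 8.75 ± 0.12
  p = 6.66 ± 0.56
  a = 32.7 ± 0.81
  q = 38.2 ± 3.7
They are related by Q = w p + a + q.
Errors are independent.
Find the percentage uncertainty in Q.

4.83%

Let h = w·p = 58.3. δh/h = √((1·δw/w)² + (1·δp/p)²) = √(0.000188 + 0.00707) = 0.0852, so δh = 4.96.
Q = h + a + q: δQ = √(δh² + δa² + δq²) = √(24.6 + 0.656 + 13.7) = 6.24
Q = 129, so δQ/Q = 6.24/129 = 0.0483.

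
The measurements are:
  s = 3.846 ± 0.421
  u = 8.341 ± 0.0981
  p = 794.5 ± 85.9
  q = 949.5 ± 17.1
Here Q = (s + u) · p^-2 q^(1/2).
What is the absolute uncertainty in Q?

Let w = s + u = 12.19. δw = √(δs² + δu²) = √(0.177 + 0.00962) = 0.432, so δw/w = 0.0355.
Q is then a monomial in w, p, q:
δQ/Q = √((δw/w)² + (-2·δp/p)² + (½·δq/q)²) = √(0.00126 + 0.0468 + 8.11e-05) = 0.219
Q = 0.0005949, so δQ = 0.219 × 0.0005949 = 0.000130.

0.000130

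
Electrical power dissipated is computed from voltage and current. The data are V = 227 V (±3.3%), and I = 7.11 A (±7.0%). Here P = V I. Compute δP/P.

Each factor contributes (exponent × relative error)² to (δP/P)²:
  (1·δV/V)² = (1×0.0330)² = 0.00109;  (1·δI/I)² = (1×0.0700)² = 0.00490
δP/P = √(0.00599) = 0.0774

0.0774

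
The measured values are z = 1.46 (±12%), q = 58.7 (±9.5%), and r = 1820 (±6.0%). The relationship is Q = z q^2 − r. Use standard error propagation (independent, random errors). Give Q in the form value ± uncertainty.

3210 ± 1140

Let p = z·q^2 = 5030. δp/p = √((1·δz/z)² + (2·δq/q)²) = √(0.0144 + 0.0361) = 0.225, so δp = 1130.
Q = p − r: δQ = √(δp² + δr²) = √(1.28e+06 + 11900) = 1140
Q = 3210.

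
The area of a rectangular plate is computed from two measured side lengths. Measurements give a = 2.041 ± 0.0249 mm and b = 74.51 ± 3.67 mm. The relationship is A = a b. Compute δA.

7.72 mm^2

Since A is a product/quotient, work with relative uncertainties:
  (1·δa/a)² = (1×0.0122)² = 0.000149;  (1·δb/b)² = (1×0.0493)² = 0.00243
δA/A = √(0.00257) = 0.0507
A = 152.1 mm^2, so δA = 0.0507 × 152.1 = 7.72 mm^2.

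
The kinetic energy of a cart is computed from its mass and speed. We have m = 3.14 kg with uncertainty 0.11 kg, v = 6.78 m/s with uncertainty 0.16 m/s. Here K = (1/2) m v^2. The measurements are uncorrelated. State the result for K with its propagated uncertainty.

72.2 ± 4.24 J

K is a product of powers, so relative uncertainties combine in quadrature:
  (1·δm/m)² = (1×0.0350)² = 0.00123;  (2·δv/v)² = (2×0.0236)² = 0.00223
δK/K = √(0.00345) = 0.0588
K = 72.2 J, so δK = 0.0588 × 72.2 = 4.24 J.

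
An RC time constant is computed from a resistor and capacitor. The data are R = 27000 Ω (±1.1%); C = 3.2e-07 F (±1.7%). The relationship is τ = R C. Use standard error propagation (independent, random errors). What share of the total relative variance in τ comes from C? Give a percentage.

(δτ/τ)² = (1·δR/R)² + (1·δC/C)²
  R term: (1×0.0110)² = 0.000121
  C term: (1×0.0170)² = 0.000289
Total = 0.000410. Share from C = 0.000289/0.000410 = 0.705.

70.5%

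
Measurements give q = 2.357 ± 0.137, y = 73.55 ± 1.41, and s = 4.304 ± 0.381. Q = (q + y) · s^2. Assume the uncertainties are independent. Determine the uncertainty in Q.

250

Let u = q + y = 75.91. δu = √(δq² + δy²) = √(0.0188 + 1.99) = 1.42, so δu/u = 0.0187.
Q is then a monomial in u, s:
δQ/Q = √((δu/u)² + (2·δs/s)²) = √(0.000348 + 0.0313) = 0.178
Q = 1406, so δQ = 0.178 × 1406 = 250.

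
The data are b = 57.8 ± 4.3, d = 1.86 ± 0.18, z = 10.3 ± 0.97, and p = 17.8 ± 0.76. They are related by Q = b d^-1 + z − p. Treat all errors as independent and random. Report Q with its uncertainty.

23.6 ± 3.99

Let w = b·d^-1 = 31.1. δw/w = √((1·δb/b)² + (-1·δd/d)²) = √(0.00553 + 0.00937) = 0.122, so δw = 3.79.
Q = w + z − p: δQ = √(δw² + δz² + δp²) = √(14.4 + 0.941 + 0.578) = 3.99
Q = 23.6.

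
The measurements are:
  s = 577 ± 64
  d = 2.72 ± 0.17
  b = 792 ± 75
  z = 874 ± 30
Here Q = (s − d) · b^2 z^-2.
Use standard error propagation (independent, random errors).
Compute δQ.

Let u = s − d = 574. δu = √(δs² + δd²) = √(4100 + 0.0289) = 64.0, so δu/u = 0.111.
Q is then a monomial in u, b, z:
δQ/Q = √((δu/u)² + (2·δb/b)² + (-2·δz/z)²) = √(0.0124 + 0.0359 + 0.00471) = 0.230
Q = 472, so δQ = 0.230 × 472 = 109.

109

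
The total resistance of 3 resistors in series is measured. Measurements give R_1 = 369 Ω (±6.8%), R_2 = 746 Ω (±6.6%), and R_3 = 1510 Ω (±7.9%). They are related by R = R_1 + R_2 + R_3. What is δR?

131 Ω

Sums and differences: (δR)² = Σ (cᵢ δxᵢ)².
  (δR_1)² = 630;  (δR_2)² = 2420;  (δR_3)² = 14200
δR = √(17300) = 131 Ω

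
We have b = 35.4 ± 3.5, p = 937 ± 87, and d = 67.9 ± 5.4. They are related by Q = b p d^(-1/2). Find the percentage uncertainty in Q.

For a monomial Q ∝ b, p, d^(-1/2), fractional errors add in quadrature:
  (1·δb/b)² = (1×0.0989)² = 0.00978;  (1·δp/p)² = (1×0.0928)² = 0.00862;  (−½·δd/d)² = (-0.5×0.0795)² = 0.00158
δQ/Q = √(0.0200) = 0.141

14.1%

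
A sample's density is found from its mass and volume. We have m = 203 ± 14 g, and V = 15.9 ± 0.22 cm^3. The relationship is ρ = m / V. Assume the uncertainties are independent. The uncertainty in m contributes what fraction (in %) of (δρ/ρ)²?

96.1%

(δρ/ρ)² = (1·δm/m)² + (-1·δV/V)²
  m term: (1×0.0690)² = 0.00476
  V term: (-1×0.0138)² = 0.000191
Total = 0.00495. Share from m = 0.00476/0.00495 = 0.961.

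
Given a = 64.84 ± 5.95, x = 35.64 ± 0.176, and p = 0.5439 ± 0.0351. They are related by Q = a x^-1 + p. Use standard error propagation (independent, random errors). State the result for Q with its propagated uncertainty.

2.363 ± 0.171

Let w = a·x^-1 = 1.819. δw/w = √((1·δa/a)² + (-1·δx/x)²) = √(0.00842 + 2.44e-05) = 0.0919, so δw = 0.167.
Q = w + p: δQ = √(δw² + δp²) = √(0.0280 + 0.00123) = 0.171
Q = 2.363.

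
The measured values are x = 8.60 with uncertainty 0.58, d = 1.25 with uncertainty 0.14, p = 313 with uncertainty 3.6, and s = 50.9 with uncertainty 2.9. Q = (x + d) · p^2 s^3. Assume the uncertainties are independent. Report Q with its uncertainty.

(1.27 ± 0.233) × 10^11

Let u = x + d = 9.85. δu = √(δx² + δd²) = √(0.336 + 0.0196) = 0.597, so δu/u = 0.0606.
Q is then a monomial in u, p, s:
δQ/Q = √((δu/u)² + (2·δp/p)² + (3·δs/s)²) = √(0.00367 + 0.000529 + 0.0292) = 0.183
Q = 1.27e+11, so δQ = 0.183 × 1.27e+11 = 2.33e+10.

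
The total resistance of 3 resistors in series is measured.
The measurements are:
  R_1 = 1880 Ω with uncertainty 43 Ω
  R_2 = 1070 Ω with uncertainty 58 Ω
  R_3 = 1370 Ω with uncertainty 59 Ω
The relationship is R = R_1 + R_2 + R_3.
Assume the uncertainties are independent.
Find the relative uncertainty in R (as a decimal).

For a sum/difference, combine absolute errors in quadrature:
  (δR_1)² = 1850;  (δR_2)² = 3360;  (δR_3)² = 3480
δR = √(8690) = 93.2 Ω
R = 4320 Ω, so δR/R = 93.2/4320 = 0.0216.

0.0216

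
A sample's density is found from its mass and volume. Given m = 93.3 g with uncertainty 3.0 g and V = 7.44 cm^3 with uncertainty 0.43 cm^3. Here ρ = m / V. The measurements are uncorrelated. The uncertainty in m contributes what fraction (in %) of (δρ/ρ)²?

(δρ/ρ)² = (1·δm/m)² + (-1·δV/V)²
  m term: (1×0.0322)² = 0.00103
  V term: (-1×0.0578)² = 0.00334
Total = 0.00437. Share from m = 0.00103/0.00437 = 0.236.

23.6%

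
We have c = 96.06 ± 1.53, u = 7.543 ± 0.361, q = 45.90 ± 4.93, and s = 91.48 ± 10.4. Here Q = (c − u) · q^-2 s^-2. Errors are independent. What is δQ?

1.57e-06

Let w = c − u = 88.52. δw = √(δc² + δu²) = √(2.34 + 0.130) = 1.57, so δw/w = 0.0178.
Q is then a monomial in w, q, s:
δQ/Q = √((δw/w)² + (-2·δq/q)² + (-2·δs/s)²) = √(0.000315 + 0.0461 + 0.0517) = 0.313
Q = 5.021e-06, so δQ = 0.313 × 5.021e-06 = 1.57e-06.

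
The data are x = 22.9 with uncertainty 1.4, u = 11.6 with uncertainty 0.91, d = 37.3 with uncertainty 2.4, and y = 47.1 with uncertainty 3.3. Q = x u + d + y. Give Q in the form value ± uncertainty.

350 ± 26.7

Let p = x·u = 266. δp/p = √((1·δx/x)² + (1·δu/u)²) = √(0.00374 + 0.00615) = 0.0995, so δp = 26.4.
Q = p + d + y: δQ = √(δp² + δd² + δy²) = √(698 + 5.76 + 10.9) = 26.7
Q = 350.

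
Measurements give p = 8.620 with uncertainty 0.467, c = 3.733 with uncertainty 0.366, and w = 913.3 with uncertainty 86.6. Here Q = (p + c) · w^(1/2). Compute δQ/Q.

Let u = p + c = 12.35. δu = √(δp² + δc²) = √(0.218 + 0.134) = 0.593, so δu/u = 0.0480.
Q is then a monomial in u, w:
δQ/Q = √((δu/u)² + (½·δw/w)²) = √(0.00231 + 0.00225) = 0.0675

0.0675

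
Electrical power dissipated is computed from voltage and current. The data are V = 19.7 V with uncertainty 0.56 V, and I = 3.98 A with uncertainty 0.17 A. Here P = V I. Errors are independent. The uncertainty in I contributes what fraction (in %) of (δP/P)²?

69.3%

(δP/P)² = (1·δV/V)² + (1·δI/I)²
  V term: (1×0.0284)² = 0.000808
  I term: (1×0.0427)² = 0.00182
Total = 0.00263. Share from I = 0.00182/0.00263 = 0.693.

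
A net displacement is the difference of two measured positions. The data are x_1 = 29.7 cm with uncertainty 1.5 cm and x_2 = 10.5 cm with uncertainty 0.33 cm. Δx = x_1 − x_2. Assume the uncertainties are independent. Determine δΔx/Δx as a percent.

8.00%

Δx is a linear combination, so absolute uncertainties add in quadrature:
  (δx_1)² = 2.25;  (δx_2)² = 0.109
δΔx = √(2.36) = 1.54 cm
Δx = 19.2 cm, so δΔx/Δx = 1.54/19.2 = 0.0800.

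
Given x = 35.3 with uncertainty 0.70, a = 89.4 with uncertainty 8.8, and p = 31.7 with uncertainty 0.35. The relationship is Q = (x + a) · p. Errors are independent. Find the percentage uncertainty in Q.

Let u = x + a = 125. δu = √(δx² + δa²) = √(0.490 + 77.4) = 8.83, so δu/u = 0.0708.
Q is then a monomial in u, p:
δQ/Q = √((δu/u)² + (1·δp/p)²) = √(0.00501 + 0.000122) = 0.0716

7.16%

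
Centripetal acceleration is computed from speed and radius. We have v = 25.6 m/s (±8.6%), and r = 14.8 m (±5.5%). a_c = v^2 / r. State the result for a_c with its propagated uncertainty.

Each factor contributes (exponent × relative error)² to (δa_c/a_c)²:
  (2·δv/v)² = (2×0.0860)² = 0.0296;  (-1·δr/r)² = (-1×0.0550)² = 0.00302
δa_c/a_c = √(0.0326) = 0.181
a_c = 44.3 m/s^2, so δa_c = 0.181 × 44.3 = 8.00 m/s^2.

44.3 ± 8.00 m/s^2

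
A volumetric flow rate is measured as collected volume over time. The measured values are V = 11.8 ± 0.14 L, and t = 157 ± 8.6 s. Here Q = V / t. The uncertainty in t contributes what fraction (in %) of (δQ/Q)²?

95.5%

(δQ/Q)² = (1·δV/V)² + (-1·δt/t)²
  V term: (1×0.0119)² = 0.000141
  t term: (-1×0.0548)² = 0.00300
Total = 0.00314. Share from t = 0.00300/0.00314 = 0.955.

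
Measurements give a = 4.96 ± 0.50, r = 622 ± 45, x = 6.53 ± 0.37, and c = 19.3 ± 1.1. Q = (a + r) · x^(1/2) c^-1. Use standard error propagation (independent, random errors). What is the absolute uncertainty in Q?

Let u = a + r = 627. δu = √(δa² + δr²) = √(0.250 + 2020) = 45.0, so δu/u = 0.0718.
Q is then a monomial in u, x, c:
δQ/Q = √((δu/u)² + (½·δx/x)² + (-1·δc/c)²) = √(0.00515 + 0.000803 + 0.00325) = 0.0959
Q = 83.0, so δQ = 0.0959 × 83.0 = 7.96.

7.96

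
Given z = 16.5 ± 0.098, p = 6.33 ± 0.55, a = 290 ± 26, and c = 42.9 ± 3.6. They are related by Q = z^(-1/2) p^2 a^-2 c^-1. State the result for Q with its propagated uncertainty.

Products/powers → add relative errors in quadrature, weighted by exponent:
  (−½·δz/z)² = (-0.5×0.00594)² = 8.82e-06;  (2·δp/p)² = (2×0.0869)² = 0.0302;  (-2·δa/a)² = (-2×0.0897)² = 0.0322;  (-1·δc/c)² = (-1×0.0839)² = 0.00704
δQ/Q = √(0.0694) = 0.263
Q = 2.73e-06, so δQ = 0.263 × 2.73e-06 = 7.2e-07.

(2.73 ± 0.720) × 10^-6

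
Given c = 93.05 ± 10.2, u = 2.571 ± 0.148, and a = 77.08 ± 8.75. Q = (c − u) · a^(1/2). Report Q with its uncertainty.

794.4 ± 100

Let w = c − u = 90.48. δw = √(δc² + δu²) = √(104 + 0.0219) = 10.2, so δw/w = 0.113.
Q is then a monomial in w, a:
δQ/Q = √((δw/w)² + (½·δa/a)²) = √(0.0127 + 0.00322) = 0.126
Q = 794.4, so δQ = 0.126 × 794.4 = 100.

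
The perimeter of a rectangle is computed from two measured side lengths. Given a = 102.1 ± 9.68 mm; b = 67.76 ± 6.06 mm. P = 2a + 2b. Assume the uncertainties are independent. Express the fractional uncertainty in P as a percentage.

6.72%

P is a linear combination, so absolute uncertainties add in quadrature:
  (2·δa)² = 375;  (2·δb)² = 147
δP = √(522) = 22.8 mm
P = 339.7 mm, so δP/P = 22.8/339.7 = 0.0672.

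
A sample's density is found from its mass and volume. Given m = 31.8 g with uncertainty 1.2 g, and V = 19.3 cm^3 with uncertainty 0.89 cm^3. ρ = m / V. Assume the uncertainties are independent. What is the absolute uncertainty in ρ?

0.0982 g/cm^3

Each factor contributes (exponent × relative error)² to (δρ/ρ)²:
  (1·δm/m)² = (1×0.0377)² = 0.00142;  (-1·δV/V)² = (-1×0.0461)² = 0.00213
δρ/ρ = √(0.00355) = 0.0596
ρ = 1.65 g/cm^3, so δρ = 0.0596 × 1.65 = 0.0982 g/cm^3.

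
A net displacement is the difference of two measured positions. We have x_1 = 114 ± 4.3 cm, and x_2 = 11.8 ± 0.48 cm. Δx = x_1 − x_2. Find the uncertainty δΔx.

4.33 cm

Absolute uncertainties add in quadrature for a linear combination:
  (δx_1)² = 18.5;  (δx_2)² = 0.230
δΔx = √(18.7) = 4.33 cm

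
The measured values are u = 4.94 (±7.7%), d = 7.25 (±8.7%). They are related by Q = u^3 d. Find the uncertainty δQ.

Each factor contributes (exponent × relative error)² to (δQ/Q)²:
  (3·δu/u)² = (3×0.0770)² = 0.0534;  (1·δd/d)² = (1×0.0870)² = 0.00757
δQ/Q = √(0.0609) = 0.247
Q = 874, so δQ = 0.247 × 874 = 216.

216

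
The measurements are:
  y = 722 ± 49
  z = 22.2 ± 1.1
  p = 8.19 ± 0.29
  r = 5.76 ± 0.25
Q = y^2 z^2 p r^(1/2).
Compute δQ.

Relative error in a monomial: (δQ/Q)² = Σ (nᵢ · δxᵢ/xᵢ)².
  (2·δy/y)² = (2×0.0679)² = 0.0184;  (2·δz/z)² = (2×0.0495)² = 0.00982;  (1·δp/p)² = (1×0.0354)² = 0.00125;  (½·δr/r)² = (0.5×0.0434)² = 0.000471
δQ/Q = √(0.0300) = 0.173
Q = 5.05e+09, so δQ = 0.173 × 5.05e+09 = 8.74e+08.

8.74e+08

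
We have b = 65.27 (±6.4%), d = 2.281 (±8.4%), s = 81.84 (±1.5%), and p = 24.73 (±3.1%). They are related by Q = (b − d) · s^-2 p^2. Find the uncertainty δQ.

Let u = b − d = 62.99. δu = √(δb² + δd²) = √(17.4 + 0.0367) = 4.18, so δu/u = 0.0664.
Q is then a monomial in u, s, p:
δQ/Q = √((δu/u)² + (-2·δs/s)² + (2·δp/p)²) = √(0.00441 + 0.000900 + 0.00384) = 0.0957
Q = 5.752, so δQ = 0.0957 × 5.752 = 0.550.

0.550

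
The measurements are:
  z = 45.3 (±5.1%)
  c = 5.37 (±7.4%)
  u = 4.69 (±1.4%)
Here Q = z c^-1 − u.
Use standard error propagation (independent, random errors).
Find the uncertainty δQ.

Let p = z·c^-1 = 8.44. δp/p = √((1·δz/z)² + (-1·δc/c)²) = √(0.00260 + 0.00548) = 0.0899, so δp = 0.758.
Q = p − u: δQ = √(δp² + δu²) = √(0.575 + 0.00431) = 0.761

0.761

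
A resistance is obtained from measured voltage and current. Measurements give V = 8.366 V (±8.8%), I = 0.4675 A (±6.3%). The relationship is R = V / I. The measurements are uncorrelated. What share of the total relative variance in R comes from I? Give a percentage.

(δR/R)² = (1·δV/V)² + (-1·δI/I)²
  V term: (1×0.0880)² = 0.00774
  I term: (-1×0.0630)² = 0.00397
Total = 0.0117. Share from I = 0.00397/0.0117 = 0.339.

33.9%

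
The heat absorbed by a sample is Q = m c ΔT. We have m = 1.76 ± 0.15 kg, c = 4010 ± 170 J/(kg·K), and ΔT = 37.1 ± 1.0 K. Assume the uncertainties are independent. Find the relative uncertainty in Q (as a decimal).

0.0989

Q is a product of powers, so relative uncertainties combine in quadrature:
  (1·δm/m)² = (1×0.0852)² = 0.00726;  (1·δc/c)² = (1×0.0424)² = 0.00180;  (1·δΔT/ΔT)² = (1×0.0270)² = 0.000727
δQ/Q = √(0.00979) = 0.0989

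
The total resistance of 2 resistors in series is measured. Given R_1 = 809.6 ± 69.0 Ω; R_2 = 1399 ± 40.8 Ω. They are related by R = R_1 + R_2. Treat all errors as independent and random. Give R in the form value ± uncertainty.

For a sum/difference, combine absolute errors in quadrature:
  (δR_1)² = 4760;  (δR_2)² = 1660
δR = √(6430) = 80.2 Ω
R = 2209 Ω.

2209 ± 80.2 Ω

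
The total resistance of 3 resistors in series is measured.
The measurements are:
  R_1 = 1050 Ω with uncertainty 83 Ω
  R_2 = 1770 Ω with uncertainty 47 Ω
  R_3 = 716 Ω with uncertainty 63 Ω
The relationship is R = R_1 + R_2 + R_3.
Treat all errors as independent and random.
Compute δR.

114 Ω

R is a linear combination, so absolute uncertainties add in quadrature:
  (δR_1)² = 6890;  (δR_2)² = 2210;  (δR_3)² = 3970
δR = √(13100) = 114 Ω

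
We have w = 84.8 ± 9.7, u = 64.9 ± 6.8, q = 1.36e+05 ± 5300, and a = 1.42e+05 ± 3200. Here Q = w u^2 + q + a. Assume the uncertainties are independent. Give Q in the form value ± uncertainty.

Let p = w·u^2 = 3.57e+05. δp/p = √((1·δw/w)² + (2·δu/u)²) = √(0.0131 + 0.0439) = 0.239, so δp = 85300.
Q = p + q + a: δQ = √(δp² + δq² + δa²) = √(7.27e+09 + 2.81e+07 + 1.02e+07) = 85500
Q = 6.35e+05.

(6.35 ± 0.855) × 10^5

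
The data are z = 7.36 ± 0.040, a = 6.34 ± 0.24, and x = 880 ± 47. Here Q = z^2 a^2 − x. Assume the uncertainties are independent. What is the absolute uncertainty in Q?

173

Let p = z^2·a^2 = 2180. δp/p = √((2·δz/z)² + (2·δa/a)²) = √(0.000118 + 0.00573) = 0.0765, so δp = 167.
Q = p − x: δQ = √(δp² + δx²) = √(27700 + 2210) = 173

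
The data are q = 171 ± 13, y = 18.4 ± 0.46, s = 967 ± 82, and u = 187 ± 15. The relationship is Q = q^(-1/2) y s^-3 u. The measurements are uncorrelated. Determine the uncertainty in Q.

For a monomial Q ∝ q^(-1/2), y, s^-3, u, fractional errors add in quadrature:
  (−½·δq/q)² = (-0.5×0.0760)² = 0.00144;  (1·δy/y)² = (1×0.0250)² = 0.000625;  (-3·δs/s)² = (-3×0.0848)² = 0.0647;  (1·δu/u)² = (1×0.0802)² = 0.00643
δQ/Q = √(0.0732) = 0.271
Q = 2.91e-07, so δQ = 0.271 × 2.91e-07 = 7.87e-08.

7.87e-08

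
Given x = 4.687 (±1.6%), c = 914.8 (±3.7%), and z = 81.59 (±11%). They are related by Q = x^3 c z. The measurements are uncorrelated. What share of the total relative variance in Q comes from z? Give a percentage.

76.7%

(δQ/Q)² = (3·δx/x)² + (1·δc/c)² + (1·δz/z)²
  x term: (3×0.0160)² = 0.00230
  c term: (1×0.0370)² = 0.00137
  z term: (1×0.110)² = 0.0121
Total = 0.0158. Share from z = 0.0121/0.0158 = 0.767.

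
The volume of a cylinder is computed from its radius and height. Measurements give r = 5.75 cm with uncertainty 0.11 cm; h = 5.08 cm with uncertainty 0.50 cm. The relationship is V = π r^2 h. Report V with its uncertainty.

Since V is a product/quotient, work with relative uncertainties:
  (2·δr/r)² = (2×0.0191)² = 0.00146;  (1·δh/h)² = (1×0.0984)² = 0.00969
δV/V = √(0.0112) = 0.106
V = 528 cm^3, so δV = 0.106 × 528 = 55.7 cm^3.

528 ± 55.7 cm^3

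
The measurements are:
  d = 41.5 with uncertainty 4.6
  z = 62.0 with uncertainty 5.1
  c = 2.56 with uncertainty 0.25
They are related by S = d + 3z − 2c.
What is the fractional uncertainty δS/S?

Absolute uncertainties add in quadrature for a linear combination:
  (δd)² = 21.2;  (3·δz)² = 234;  (2·δc)² = 0.250
δS = √(255) = 16.0
S = 222, so δS/S = 16.0/222 = 0.0719.

0.0719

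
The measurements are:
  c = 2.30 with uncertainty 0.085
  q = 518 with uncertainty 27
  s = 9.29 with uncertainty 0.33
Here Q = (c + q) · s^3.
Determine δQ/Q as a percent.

11.9%

Let u = c + q = 520. δu = √(δc² + δq²) = √(0.00723 + 729) = 27.0, so δu/u = 0.0519.
Q is then a monomial in u, s:
δQ/Q = √((δu/u)² + (3·δs/s)²) = √(0.00269 + 0.0114) = 0.119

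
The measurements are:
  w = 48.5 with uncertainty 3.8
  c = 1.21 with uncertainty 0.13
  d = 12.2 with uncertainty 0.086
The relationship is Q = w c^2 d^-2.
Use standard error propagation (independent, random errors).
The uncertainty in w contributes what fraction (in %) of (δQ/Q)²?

(δQ/Q)² = (1·δw/w)² + (2·δc/c)² + (-2·δd/d)²
  w term: (1×0.0784)² = 0.00614
  c term: (2×0.107)² = 0.0462
  d term: (-2×0.00705)² = 0.000199
Total = 0.0525. Share from w = 0.00614/0.0525 = 0.117.

11.7%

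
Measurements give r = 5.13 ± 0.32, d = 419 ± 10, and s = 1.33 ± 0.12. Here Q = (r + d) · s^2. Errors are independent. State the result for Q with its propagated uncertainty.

Let u = r + d = 424. δu = √(δr² + δd²) = √(0.102 + 100) = 10.0, so δu/u = 0.0236.
Q is then a monomial in u, s:
δQ/Q = √((δu/u)² + (2·δs/s)²) = √(0.000556 + 0.0326) = 0.182
Q = 750, so δQ = 0.182 × 750 = 137.

750 ± 137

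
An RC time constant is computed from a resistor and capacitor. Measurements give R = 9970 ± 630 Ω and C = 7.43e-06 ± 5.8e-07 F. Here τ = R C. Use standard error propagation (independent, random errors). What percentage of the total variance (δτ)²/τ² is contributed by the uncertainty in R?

(δτ/τ)² = (1·δR/R)² + (1·δC/C)²
  R term: (1×0.0632)² = 0.00399
  C term: (1×0.0781)² = 0.00609
Total = 0.0101. Share from R = 0.00399/0.0101 = 0.396.

39.6%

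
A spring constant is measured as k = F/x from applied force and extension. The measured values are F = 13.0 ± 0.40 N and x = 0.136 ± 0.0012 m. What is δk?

Since k is a product/quotient, work with relative uncertainties:
  (1·δF/F)² = (1×0.0308)² = 0.000947;  (-1·δx/x)² = (-1×0.00882)² = 7.79e-05
δk/k = √(0.00102) = 0.0320
k = 95.6 N/m, so δk = 0.0320 × 95.6 = 3.06 N/m.

3.06 N/m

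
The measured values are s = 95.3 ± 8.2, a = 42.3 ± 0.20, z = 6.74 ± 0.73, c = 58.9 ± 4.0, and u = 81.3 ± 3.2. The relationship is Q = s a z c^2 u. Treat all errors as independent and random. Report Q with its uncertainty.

Each factor contributes (exponent × relative error)² to (δQ/Q)²:
  (1·δs/s)² = (1×0.0860)² = 0.00740;  (1·δa/a)² = (1×0.00473)² = 2.24e-05;  (1·δz/z)² = (1×0.108)² = 0.0117;  (2·δc/c)² = (2×0.0679)² = 0.0184;  (1·δu/u)² = (1×0.0394)² = 0.00155
δQ/Q = √(0.0392) = 0.198
Q = 7.66e+09, so δQ = 0.198 × 7.66e+09 = 1.52e+09.

(7.66 ± 1.52) × 10^9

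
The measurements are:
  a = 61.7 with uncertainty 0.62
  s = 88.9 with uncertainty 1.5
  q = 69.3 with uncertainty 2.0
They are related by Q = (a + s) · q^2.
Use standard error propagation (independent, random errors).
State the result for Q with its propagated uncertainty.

Let u = a + s = 151. δu = √(δa² + δs²) = √(0.384 + 2.25) = 1.62, so δu/u = 0.0108.
Q is then a monomial in u, q:
δQ/Q = √((δu/u)² + (2·δq/q)²) = √(0.000116 + 0.00333) = 0.0587
Q = 7.23e+05, so δQ = 0.0587 × 7.23e+05 = 42500.

(7.23 ± 0.425) × 10^5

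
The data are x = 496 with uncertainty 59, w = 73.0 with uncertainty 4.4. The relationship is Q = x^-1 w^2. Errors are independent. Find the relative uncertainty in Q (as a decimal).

Since Q is a product/quotient, work with relative uncertainties:
  (-1·δx/x)² = (-1×0.119)² = 0.0141;  (2·δw/w)² = (2×0.0603)² = 0.0145
δQ/Q = √(0.0287) = 0.169

0.169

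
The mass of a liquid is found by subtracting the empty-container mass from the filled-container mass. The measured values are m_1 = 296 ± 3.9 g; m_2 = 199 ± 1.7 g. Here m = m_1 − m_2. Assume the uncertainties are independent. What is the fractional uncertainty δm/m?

0.0439

Sums and differences: (δm)² = Σ (cᵢ δxᵢ)².
  (δm_1)² = 15.2;  (δm_2)² = 2.89
δm = √(18.1) = 4.25 g
m = 97.0 g, so δm/m = 4.25/97.0 = 0.0439.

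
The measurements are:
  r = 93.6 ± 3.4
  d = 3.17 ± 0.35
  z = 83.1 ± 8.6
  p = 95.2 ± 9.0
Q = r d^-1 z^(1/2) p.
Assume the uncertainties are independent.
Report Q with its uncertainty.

Products/powers → add relative errors in quadrature, weighted by exponent:
  (1·δr/r)² = (1×0.0363)² = 0.00132;  (-1·δd/d)² = (-1×0.110)² = 0.0122;  (½·δz/z)² = (0.5×0.103)² = 0.00268;  (1·δp/p)² = (1×0.0945)² = 0.00894
δQ/Q = √(0.0251) = 0.159
Q = 25600, so δQ = 0.159 × 25600 = 4060.

25600 ± 4060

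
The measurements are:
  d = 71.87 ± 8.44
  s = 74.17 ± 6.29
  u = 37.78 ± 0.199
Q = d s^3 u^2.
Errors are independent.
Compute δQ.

1.17e+10

Each factor contributes (exponent × relative error)² to (δQ/Q)²:
  (1·δd/d)² = (1×0.117)² = 0.0138;  (3·δs/s)² = (3×0.0848)² = 0.0647;  (2·δu/u)² = (2×0.00527)² = 0.000111
δQ/Q = √(0.0786) = 0.280
Q = 4.186e+10, so δQ = 0.280 × 4.186e+10 = 1.17e+10.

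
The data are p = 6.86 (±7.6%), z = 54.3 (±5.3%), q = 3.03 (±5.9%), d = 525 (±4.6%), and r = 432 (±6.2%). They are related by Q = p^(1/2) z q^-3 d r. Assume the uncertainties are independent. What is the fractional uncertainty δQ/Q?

0.204

For a monomial Q ∝ p^(1/2), z, q^-3, d, r, fractional errors add in quadrature:
  (½·δp/p)² = (0.5×0.0760)² = 0.00144;  (1·δz/z)² = (1×0.0530)² = 0.00281;  (-3·δq/q)² = (-3×0.0590)² = 0.0313;  (1·δd/d)² = (1×0.0460)² = 0.00212;  (1·δr/r)² = (1×0.0620)² = 0.00384
δQ/Q = √(0.0415) = 0.204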